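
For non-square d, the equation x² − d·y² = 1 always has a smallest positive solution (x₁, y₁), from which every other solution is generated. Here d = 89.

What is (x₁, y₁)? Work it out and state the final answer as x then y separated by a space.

d=89: √d = [9; 2,3,3,2,18] (ℓ=5, odd), read p_9/q_9
step 0: (9, 1)  from 9·(1,0) + (0,1)
step 1: (19, 2)  from 2·(9,1) + (1,0)
step 2: (66, 7)  from 3·(19,2) + (9,1)
step 3: (217, 23)  from 3·(66,7) + (19,2)
…
step 5: (9217, 977)  from 18·(500,53) + (217,23)
step 6: (18934, 2007)  from 2·(9217,977) + (500,53)
…
step 8: (216991, 23001)  from 3·(66019,6998) + (18934,2007)
step 9: (500001, 53000)  from 2·(216991,23001) + (66019,6998)
fundamental: x₁=500001, y₁=53000  (since 250001000001 − 89·2809000000 = 1)

500001 53000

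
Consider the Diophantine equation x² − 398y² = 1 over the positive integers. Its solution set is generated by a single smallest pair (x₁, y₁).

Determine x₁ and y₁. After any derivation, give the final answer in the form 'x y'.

399 20

√398 = [19; 1,18,1,38, …], period ℓ=4 (even) → k=3
i=0: a=19 ⇒ p=19, q=1
…
i=2: a=18 ⇒ p=379, q=19
i=3: a=1 ⇒ p=399, q=20
(x₁, y₁) = (399, 20);  399² − 398·20² = 1 ✓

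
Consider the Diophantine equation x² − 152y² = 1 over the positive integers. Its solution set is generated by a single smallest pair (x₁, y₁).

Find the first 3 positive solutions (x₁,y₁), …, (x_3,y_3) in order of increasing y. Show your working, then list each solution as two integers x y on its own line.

37 3
2737 222
202501 16425

√152 → a₀=12, period (3,24); ℓ=2 even so k=1
i=0: a=12 ⇒ p=12, q=1
i=1: a=3 ⇒ p=37, q=3
→ (37, 3).  Check: 37²=1369, 152·3²=1368, difference 1.
n=2: (37,3)∘(37,3) = (37·37+152·3·3, 37·3+3·37) = (2737,222)
n=3: (2737,222)∘(37,3) = (37·2737+152·3·222, 37·222+3·2737) = (202501,16425)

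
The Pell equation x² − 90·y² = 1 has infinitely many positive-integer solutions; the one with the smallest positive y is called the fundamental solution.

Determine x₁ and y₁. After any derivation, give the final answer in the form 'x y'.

[9; 2,18] for √90; ℓ=2 ⇒ convergent index 1
a_0=9:  p_0=9·1+0=9,  q_0=9·0+1=1
a_1=2:  p_1=2·9+1=19,  q_1=2·1+0=2
(x₁, y₁) = (19, 2);  19² − 90·2² = 1 ✓

19 2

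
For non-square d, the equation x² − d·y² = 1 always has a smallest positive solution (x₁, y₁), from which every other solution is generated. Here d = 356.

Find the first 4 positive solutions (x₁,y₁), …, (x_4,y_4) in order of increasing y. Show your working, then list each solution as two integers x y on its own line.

√356 → a₀=18, period (1,6,1,1,2,…,6,1,36); ℓ=14 even so k=13
i=0: a=18 ⇒ p=18, q=1
…
i=6: a=1 ⇒ p=1000, q=53
…
i=8: a=1 ⇒ p=9717, q=515
i=9: a=2 ⇒ p=28151, q=1492
…
i=11: a=1 ⇒ p=66019, q=3499
i=12: a=6 ⇒ p=433982, q=23001
i=13: a=1 ⇒ p=500001, q=26500
fundamental: x₁=500001, y₁=26500  (since 250001000001 − 356·702250000 = 1)
n=2: (500001,26500)∘(500001,26500) = (500001·500001+356·26500·26500, 500001·26500+26500·500001) = (500002000001,26500053000)
n=3: (500002000001,26500053000)∘(500001,26500) = (500001·500002000001+356·26500·26500053000, 500001·26500053000+26500·500002000001) = (500003000004500001,26500106000079500)
n=4: (500003000004500001,26500106000079500)∘(500001,26500) = (500001·500003000004500001+356·26500·26500106000079500, 500001·26500106000079500+26500·500003000004500001) = (500004000010000008000001,26500159000265000106000)

500001 26500
500002000001 26500053000
500003000004500001 26500106000079500
500004000010000008000001 26500159000265000106000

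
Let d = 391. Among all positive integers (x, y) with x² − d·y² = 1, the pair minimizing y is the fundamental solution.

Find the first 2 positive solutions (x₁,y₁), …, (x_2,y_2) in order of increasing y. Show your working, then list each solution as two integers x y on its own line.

7338680 371133
107712448284799 5447252648880

[19; 1,3,2,2,1,…,3,1,38] for √391; ℓ=16 ⇒ convergent index 15
k=0  a_k=19  p_k/q_k = 19/1
k=1  a_k=1  p_k/q_k = 20/1
k=2  a_k=3  p_k/q_k = 79/4
k=3  a_k=2  p_k/q_k = 178/9
…
k=6  a_k=1  p_k/q_k = 1048/53
k=7  a_k=2  p_k/q_k = 2709/137
…
k=9  a_k=2  p_k/q_k = 107747/5449
k=10  a_k=1  p_k/q_k = 160266/8105
k=11  a_k=1  p_k/q_k = 268013/13554
k=12  a_k=2  p_k/q_k = 696292/35213
k=13  a_k=2  p_k/q_k = 1660597/83980
k=14  a_k=3  p_k/q_k = 5678083/287153
k=15  a_k=1  p_k/q_k = 7338680/371133
fundamental: x₁=7338680, y₁=371133  (since 53856224142400 − 391·137739703689 = 1)
n=2: (7338680,371133)∘(7338680,371133) = (7338680·7338680+391·371133·371133, 7338680·371133+371133·7338680) = (107712448284799,5447252648880)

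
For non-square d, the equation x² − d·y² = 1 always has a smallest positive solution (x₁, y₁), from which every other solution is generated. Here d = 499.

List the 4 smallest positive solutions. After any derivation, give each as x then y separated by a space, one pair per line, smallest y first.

4490 201
40320199 1804980
362075382530 16208720199
3251436894799201 145554305582040

[22; 2,1,21,1,2,44] for √499; ℓ=6 ⇒ convergent index 5
k=0  a_k=22  p_k/q_k = 22/1
…
k=4  a_k=1  p_k/q_k = 1519/68
k=5  a_k=2  p_k/q_k = 4490/201
fundamental: x₁=4490, y₁=201  (since 20160100 − 499·40401 = 1)
n=2: (4490,201)∘(4490,201) = (4490·4490+499·201·201, 4490·201+201·4490) = (40320199,1804980)
n=3: (40320199,1804980)∘(4490,201) = (4490·40320199+499·201·1804980, 4490·1804980+201·40320199) = (362075382530,16208720199)
n=4: (362075382530,16208720199)∘(4490,201) = (4490·362075382530+499·201·16208720199, 4490·16208720199+201·362075382530) = (3251436894799201,145554305582040)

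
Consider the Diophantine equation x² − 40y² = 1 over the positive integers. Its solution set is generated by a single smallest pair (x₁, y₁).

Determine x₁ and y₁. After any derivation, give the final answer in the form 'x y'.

[6; 3,12] for √40; ℓ=2 ⇒ convergent index 1
a_0=6:  p_0=6·1+0=6,  q_0=6·0+1=1
a_1=3:  p_1=3·6+1=19,  q_1=3·1+0=3
(x₁, y₁) = (19, 3);  19² − 40·3² = 1 ✓

19 3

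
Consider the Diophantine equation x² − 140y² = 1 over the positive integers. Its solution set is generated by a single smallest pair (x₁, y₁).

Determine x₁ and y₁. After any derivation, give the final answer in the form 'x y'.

d=140: √d = [11; 1,4,1,22] (ℓ=4, even), read p_3/q_3
step 0: (11, 1)  from 11·(1,0) + (0,1)
…
step 2: (59, 5)  from 4·(12,1) + (11,1)
step 3: (71, 6)  from 1·(59,5) + (12,1)
→ (71, 6).  Check: 71²=5041, 140·6²=5040, difference 1.

71 6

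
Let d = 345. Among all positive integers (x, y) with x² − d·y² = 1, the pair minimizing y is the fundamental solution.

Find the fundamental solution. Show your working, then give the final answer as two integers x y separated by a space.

√345 → a₀=18, period (1,1,2,1,6,1,2,1,1,36); ℓ=10 even so k=9
i=0: a=18 ⇒ p=18, q=1
i=1: a=1 ⇒ p=19, q=1
i=2: a=1 ⇒ p=37, q=2
i=3: a=2 ⇒ p=93, q=5
…
i=5: a=6 ⇒ p=873, q=47
i=6: a=1 ⇒ p=1003, q=54
i=7: a=2 ⇒ p=2879, q=155
i=8: a=1 ⇒ p=3882, q=209
i=9: a=1 ⇒ p=6761, q=364
→ (6761, 364).  Check: 6761²=45711121, 345·364²=45711120, difference 1.

6761 364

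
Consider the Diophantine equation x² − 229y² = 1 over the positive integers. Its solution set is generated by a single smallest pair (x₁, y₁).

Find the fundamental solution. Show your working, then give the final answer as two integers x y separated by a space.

d=229: √d = [15; 7,1,1,7,30] (ℓ=5, odd), read p_9/q_9
a_0=15:  p_0=15·1+0=15,  q_0=15·0+1=1
…
a_3=1:  p_3=1·121+106=227,  q_3=1·8+7=15
…
a_5=30:  p_5=30·1710+227=51527,  q_5=30·113+15=3405
…
a_7=1:  p_7=1·362399+51527=413926,  q_7=1·23948+3405=27353
a_8=1:  p_8=1·413926+362399=776325,  q_8=1·27353+23948=51301
a_9=7:  p_9=7·776325+413926=5848201,  q_9=7·51301+27353=386460
→ (5848201, 386460).  Check: 5848201²=34201454936401, 229·386460²=34201454936400, difference 1.

5848201 386460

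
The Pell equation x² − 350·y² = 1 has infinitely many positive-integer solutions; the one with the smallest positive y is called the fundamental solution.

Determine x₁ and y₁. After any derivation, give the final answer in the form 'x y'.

449 24

[18; 1,2,2,2,1,36] for √350; ℓ=6 ⇒ convergent index 5
i=0: a=18 ⇒ p=18, q=1
i=1: a=1 ⇒ p=19, q=1
…
i=3: a=2 ⇒ p=131, q=7
i=4: a=2 ⇒ p=318, q=17
i=5: a=1 ⇒ p=449, q=24
→ (449, 24).  Check: 449²=201601, 350·24²=201600, difference 1.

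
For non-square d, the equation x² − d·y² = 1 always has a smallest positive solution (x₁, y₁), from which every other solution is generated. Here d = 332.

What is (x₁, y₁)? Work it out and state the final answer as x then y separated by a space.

√332 → a₀=18, period (4,1,1,8,1,1,4,36); ℓ=8 even so k=7
a_0=18:  p_0=18·1+0=18,  q_0=18·0+1=1
a_1=4:  p_1=4·18+1=73,  q_1=4·1+0=4
a_2=1:  p_2=1·73+18=91,  q_2=1·4+1=5
a_3=1:  p_3=1·91+73=164,  q_3=1·5+4=9
a_4=8:  p_4=8·164+91=1403,  q_4=8·9+5=77
a_5=1:  p_5=1·1403+164=1567,  q_5=1·77+9=86
a_6=1:  p_6=1·1567+1403=2970,  q_6=1·86+77=163
a_7=4:  p_7=4·2970+1567=13447,  q_7=4·163+86=738
→ (13447, 738).  Check: 13447²=180821809, 332·738²=180821808, difference 1.

13447 738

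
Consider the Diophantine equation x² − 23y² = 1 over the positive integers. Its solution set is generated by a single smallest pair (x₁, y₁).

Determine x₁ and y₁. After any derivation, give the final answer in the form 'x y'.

√23 → a₀=4, period (1,3,1,8); ℓ=4 even so k=3
a_0=4:  p_0=4·1+0=4,  q_0=4·0+1=1
a_1=1:  p_1=1·4+1=5,  q_1=1·1+0=1
a_2=3:  p_2=3·5+4=19,  q_2=3·1+1=4
a_3=1:  p_3=1·19+5=24,  q_3=1·4+1=5
fundamental: x₁=24, y₁=5  (since 576 − 23·25 = 1)

24 5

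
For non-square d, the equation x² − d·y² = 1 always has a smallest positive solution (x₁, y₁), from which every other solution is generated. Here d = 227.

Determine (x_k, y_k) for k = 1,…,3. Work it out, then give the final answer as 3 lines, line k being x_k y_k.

√227 = [15; 15,30, …], period ℓ=2 (even) → k=1
step 0: (15, 1)  from 15·(1,0) + (0,1)
step 1: (226, 15)  from 15·(15,1) + (1,0)
→ (226, 15).  Check: 226²=51076, 227·15²=51075, difference 1.
(x_2, y_2) = (226·226 + 227·15·15, 226·15 + 15·226) = (102151, 6780)
(x_3, y_3) = (226·102151 + 227·15·6780, 226·6780 + 15·102151) = (46172026, 3064545)

226 15
102151 6780
46172026 3064545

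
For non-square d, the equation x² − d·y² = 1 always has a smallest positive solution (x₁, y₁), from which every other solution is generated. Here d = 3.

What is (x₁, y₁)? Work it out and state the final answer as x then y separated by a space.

d=3: √d = [1; 1,2] (ℓ=2, even), read p_1/q_1
i=0: a=1 ⇒ p=1, q=1
i=1: a=1 ⇒ p=2, q=1
(x₁, y₁) = (2, 1);  2² − 3·1² = 1 ✓

2 1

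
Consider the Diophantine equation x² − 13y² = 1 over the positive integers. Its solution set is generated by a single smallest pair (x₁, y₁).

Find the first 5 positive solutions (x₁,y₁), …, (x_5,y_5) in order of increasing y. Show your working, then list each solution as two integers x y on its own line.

d=13: √d = [3; 1,1,1,1,6] (ℓ=5, odd), read p_9/q_9
a_0=3:  p_0=3·1+0=3,  q_0=3·0+1=1
a_1=1:  p_1=1·3+1=4,  q_1=1·1+0=1
a_2=1:  p_2=1·4+3=7,  q_2=1·1+1=2
…
a_4=1:  p_4=1·11+7=18,  q_4=1·3+2=5
a_5=6:  p_5=6·18+11=119,  q_5=6·5+3=33
a_6=1:  p_6=1·119+18=137,  q_6=1·33+5=38
a_7=1:  p_7=1·137+119=256,  q_7=1·38+33=71
a_8=1:  p_8=1·256+137=393,  q_8=1·71+38=109
a_9=1:  p_9=1·393+256=649,  q_9=1·109+71=180
(x₁, y₁) = (649, 180);  649² − 13·180² = 1 ✓
k=2:  x_2 = 649·649+13·180·180 = 842401,  y_2 = 649·180+180·649 = 233640
k=3:  x_3 = 649·842401+13·180·233640 = 1093435849,  y_3 = 649·233640+180·842401 = 303264540
k=4:  x_4 = 649·1093435849+13·180·303264540 = 1419278889601,  y_4 = 649·303264540+180·1093435849 = 393637139280
k=5:  x_5 = 649·1419278889601+13·180·393637139280 = 1842222905266249,  y_5 = 649·393637139280+180·1419278889601 = 510940703520900

649 180
842401 233640
1093435849 303264540
1419278889601 393637139280
1842222905266249 510940703520900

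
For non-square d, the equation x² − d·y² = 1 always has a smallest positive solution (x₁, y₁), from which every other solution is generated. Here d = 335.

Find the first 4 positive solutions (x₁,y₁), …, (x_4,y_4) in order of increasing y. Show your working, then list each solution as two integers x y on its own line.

604 33
729631 39864
881393644 48155679
1064722792321 58172020368

[18; 3,3,3,36] for √335; ℓ=4 ⇒ convergent index 3
step 0: (18, 1)  from 18·(1,0) + (0,1)
step 1: (55, 3)  from 3·(18,1) + (1,0)
step 2: (183, 10)  from 3·(55,3) + (18,1)
step 3: (604, 33)  from 3·(183,10) + (55,3)
fundamental: x₁=604, y₁=33  (since 364816 − 335·1089 = 1)
(x_2, y_2) = (604·604 + 335·33·33, 604·33 + 33·604) = (729631, 39864)
(x_3, y_3) = (604·729631 + 335·33·39864, 604·39864 + 33·729631) = (881393644, 48155679)
(x_4, y_4) = (604·881393644 + 335·33·48155679, 604·48155679 + 33·881393644) = (1064722792321, 58172020368)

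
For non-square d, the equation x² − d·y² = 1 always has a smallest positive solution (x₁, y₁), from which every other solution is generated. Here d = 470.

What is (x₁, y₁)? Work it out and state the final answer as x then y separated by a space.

√470 → a₀=21, period (1,2,8,2,1,42); ℓ=6 even so k=5
i=0: a=21 ⇒ p=21, q=1
i=1: a=1 ⇒ p=22, q=1
…
i=4: a=2 ⇒ p=1149, q=53
i=5: a=1 ⇒ p=1691, q=78
(x₁, y₁) = (1691, 78);  1691² − 470·78² = 1 ✓

1691 78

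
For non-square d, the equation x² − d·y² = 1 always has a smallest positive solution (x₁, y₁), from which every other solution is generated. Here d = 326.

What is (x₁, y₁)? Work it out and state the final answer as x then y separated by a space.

√326 → a₀=18, period (18,36); ℓ=2 even so k=1
i=0: a=18 ⇒ p=18, q=1
i=1: a=18 ⇒ p=325, q=18
(x₁, y₁) = (325, 18);  325² − 326·18² = 1 ✓

325 18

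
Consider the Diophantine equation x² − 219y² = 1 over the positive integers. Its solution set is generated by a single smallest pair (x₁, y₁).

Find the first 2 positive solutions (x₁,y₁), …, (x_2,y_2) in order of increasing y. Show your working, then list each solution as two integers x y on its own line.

√219 → a₀=14, period (1,3,1,28); ℓ=4 even so k=3
k=0  a_k=14  p_k/q_k = 14/1
…
k=2  a_k=3  p_k/q_k = 59/4
k=3  a_k=1  p_k/q_k = 74/5
fundamental: x₁=74, y₁=5  (since 5476 − 219·25 = 1)
k=2:  x_2 = 74·74+219·5·5 = 10951,  y_2 = 74·5+5·74 = 740

74 5
10951 740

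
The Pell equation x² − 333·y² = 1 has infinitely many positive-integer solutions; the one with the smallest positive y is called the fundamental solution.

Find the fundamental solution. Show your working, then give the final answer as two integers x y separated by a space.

[18; 4,36] for √333; ℓ=2 ⇒ convergent index 1
i=0: a=18 ⇒ p=18, q=1
i=1: a=4 ⇒ p=73, q=4
fundamental: x₁=73, y₁=4  (since 5329 − 333·16 = 1)

73 4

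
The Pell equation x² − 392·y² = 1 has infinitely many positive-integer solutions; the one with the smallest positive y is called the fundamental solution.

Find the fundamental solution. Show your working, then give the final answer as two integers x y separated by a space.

[19; 1,3,1,38] for √392; ℓ=4 ⇒ convergent index 3
i=0: a=19 ⇒ p=19, q=1
i=1: a=1 ⇒ p=20, q=1
i=2: a=3 ⇒ p=79, q=4
i=3: a=1 ⇒ p=99, q=5
fundamental: x₁=99, y₁=5  (since 9801 − 392·25 = 1)

99 5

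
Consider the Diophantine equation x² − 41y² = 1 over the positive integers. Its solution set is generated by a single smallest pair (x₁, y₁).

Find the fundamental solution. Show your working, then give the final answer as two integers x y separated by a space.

2049 320

√41 → a₀=6, period (2,2,12); ℓ=3 odd so k=5
i=0: a=6 ⇒ p=6, q=1
i=1: a=2 ⇒ p=13, q=2
i=2: a=2 ⇒ p=32, q=5
…
i=4: a=2 ⇒ p=826, q=129
i=5: a=2 ⇒ p=2049, q=320
(x₁, y₁) = (2049, 320);  2049² − 41·320² = 1 ✓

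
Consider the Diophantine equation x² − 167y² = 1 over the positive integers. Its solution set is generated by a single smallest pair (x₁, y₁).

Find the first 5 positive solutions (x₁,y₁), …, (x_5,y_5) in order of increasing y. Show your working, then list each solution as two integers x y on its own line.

[12; 1,11,1,24] for √167; ℓ=4 ⇒ convergent index 3
k=0  a_k=12  p_k/q_k = 12/1
k=1  a_k=1  p_k/q_k = 13/1
k=2  a_k=11  p_k/q_k = 155/12
k=3  a_k=1  p_k/q_k = 168/13
(x₁, y₁) = (168, 13);  168² − 167·13² = 1 ✓
(x_2, y_2) = (168·168 + 167·13·13, 168·13 + 13·168) = (56447, 4368)
(x_3, y_3) = (168·56447 + 167·13·4368, 168·4368 + 13·56447) = (18966024, 1467635)
(x_4, y_4) = (168·18966024 + 167·13·1467635, 168·1467635 + 13·18966024) = (6372527617, 493120992)
(x_5, y_5) = (168·6372527617 + 167·13·493120992, 168·493120992 + 13·6372527617) = (2141150313288, 165687185677)

168 13
56447 4368
18966024 1467635
6372527617 493120992
2141150313288 165687185677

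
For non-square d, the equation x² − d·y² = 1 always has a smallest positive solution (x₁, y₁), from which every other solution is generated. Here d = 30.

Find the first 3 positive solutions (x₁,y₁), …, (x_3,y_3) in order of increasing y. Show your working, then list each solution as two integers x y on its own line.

11 2
241 44
5291 966

√30 → a₀=5, period (2,10); ℓ=2 even so k=1
a_0=5:  p_0=5·1+0=5,  q_0=5·0+1=1
a_1=2:  p_1=2·5+1=11,  q_1=2·1+0=2
(x₁, y₁) = (11, 2);  11² − 30·2² = 1 ✓
k=2:  x_2 = 11·11+30·2·2 = 241,  y_2 = 11·2+2·11 = 44
k=3:  x_3 = 11·241+30·2·44 = 5291,  y_3 = 11·44+2·241 = 966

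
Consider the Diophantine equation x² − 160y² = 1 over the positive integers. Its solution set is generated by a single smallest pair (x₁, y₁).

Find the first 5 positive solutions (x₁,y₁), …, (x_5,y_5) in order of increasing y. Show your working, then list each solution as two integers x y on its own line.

721 57
1039681 82194
1499219281 118523691
2161873163521 170911080228
3117419602578001 246453659165085

√160 = [12; 1,1,1,5,1,1,1,24, …], period ℓ=8 (even) → k=7
i=0: a=12 ⇒ p=12, q=1
…
i=2: a=1 ⇒ p=25, q=2
…
i=5: a=1 ⇒ p=253, q=20
i=6: a=1 ⇒ p=468, q=37
i=7: a=1 ⇒ p=721, q=57
(x₁, y₁) = (721, 57);  721² − 160·57² = 1 ✓
n=2: (721,57)∘(721,57) = (721·721+160·57·57, 721·57+57·721) = (1039681,82194)
n=3: (1039681,82194)∘(721,57) = (721·1039681+160·57·82194, 721·82194+57·1039681) = (1499219281,118523691)
n=4: (1499219281,118523691)∘(721,57) = (721·1499219281+160·57·118523691, 721·118523691+57·1499219281) = (2161873163521,170911080228)
n=5: (2161873163521,170911080228)∘(721,57) = (721·2161873163521+160·57·170911080228, 721·170911080228+57·2161873163521) = (3117419602578001,246453659165085)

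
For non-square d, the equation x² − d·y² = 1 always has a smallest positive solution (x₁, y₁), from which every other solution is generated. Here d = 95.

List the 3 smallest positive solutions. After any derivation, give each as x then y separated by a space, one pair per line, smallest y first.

√95 = [9; 1,2,1,18, …], period ℓ=4 (even) → k=3
k=0  a_k=9  p_k/q_k = 9/1
k=1  a_k=1  p_k/q_k = 10/1
k=2  a_k=2  p_k/q_k = 29/3
k=3  a_k=1  p_k/q_k = 39/4
fundamental: x₁=39, y₁=4  (since 1521 − 95·16 = 1)
k=2:  x_2 = 39·39+95·4·4 = 3041,  y_2 = 39·4+4·39 = 312
k=3:  x_3 = 39·3041+95·4·312 = 237159,  y_3 = 39·312+4·3041 = 24332

39 4
3041 312
237159 24332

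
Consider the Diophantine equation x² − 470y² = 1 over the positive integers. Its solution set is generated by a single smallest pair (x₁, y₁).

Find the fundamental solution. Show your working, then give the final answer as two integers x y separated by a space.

1691 78

√470 = [21; 1,2,8,2,1,42, …], period ℓ=6 (even) → k=5
k=0  a_k=21  p_k/q_k = 21/1
k=1  a_k=1  p_k/q_k = 22/1
k=2  a_k=2  p_k/q_k = 65/3
…
k=4  a_k=2  p_k/q_k = 1149/53
k=5  a_k=1  p_k/q_k = 1691/78
(x₁, y₁) = (1691, 78);  1691² − 470·78² = 1 ✓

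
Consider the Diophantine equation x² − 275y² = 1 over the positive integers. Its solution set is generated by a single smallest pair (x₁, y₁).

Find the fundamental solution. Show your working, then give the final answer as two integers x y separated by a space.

d=275: √d = [16; 1,1,2,1,1,32] (ℓ=6, even), read p_5/q_5
i=0: a=16 ⇒ p=16, q=1
i=1: a=1 ⇒ p=17, q=1
…
i=3: a=2 ⇒ p=83, q=5
i=4: a=1 ⇒ p=116, q=7
i=5: a=1 ⇒ p=199, q=12
(x₁, y₁) = (199, 12);  199² − 275·12² = 1 ✓

199 12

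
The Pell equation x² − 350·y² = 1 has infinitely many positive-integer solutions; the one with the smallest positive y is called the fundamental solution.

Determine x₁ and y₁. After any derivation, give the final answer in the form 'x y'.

449 24

d=350: √d = [18; 1,2,2,2,1,36] (ℓ=6, even), read p_5/q_5
a_0=18:  p_0=18·1+0=18,  q_0=18·0+1=1
…
a_2=2:  p_2=2·19+18=56,  q_2=2·1+1=3
a_3=2:  p_3=2·56+19=131,  q_3=2·3+1=7
a_4=2:  p_4=2·131+56=318,  q_4=2·7+3=17
a_5=1:  p_5=1·318+131=449,  q_5=1·17+7=24
→ (449, 24).  Check: 449²=201601, 350·24²=201600, difference 1.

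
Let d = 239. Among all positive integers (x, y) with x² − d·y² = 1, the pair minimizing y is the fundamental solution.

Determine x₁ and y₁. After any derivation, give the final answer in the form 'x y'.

6195120 400729

d=239: √d = [15; 2,5,1,2,4,15,4,2,1,5,2,30] (ℓ=12, even), read p_11/q_11
k=0  a_k=15  p_k/q_k = 15/1
k=1  a_k=2  p_k/q_k = 31/2
k=2  a_k=5  p_k/q_k = 170/11
k=3  a_k=1  p_k/q_k = 201/13
k=4  a_k=2  p_k/q_k = 572/37
k=5  a_k=4  p_k/q_k = 2489/161
k=6  a_k=15  p_k/q_k = 37907/2452
…
k=9  a_k=1  p_k/q_k = 500258/32359
k=10  a_k=5  p_k/q_k = 2847431/184185
k=11  a_k=2  p_k/q_k = 6195120/400729
(x₁, y₁) = (6195120, 400729);  6195120² − 239·400729² = 1 ✓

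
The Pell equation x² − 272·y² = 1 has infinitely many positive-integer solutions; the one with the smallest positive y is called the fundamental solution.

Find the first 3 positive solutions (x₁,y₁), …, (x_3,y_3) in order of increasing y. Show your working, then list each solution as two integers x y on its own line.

√272 = [16; 2,32, …], period ℓ=2 (even) → k=1
step 0: (16, 1)  from 16·(1,0) + (0,1)
step 1: (33, 2)  from 2·(16,1) + (1,0)
→ (33, 2).  Check: 33²=1089, 272·2²=1088, difference 1.
(x_2, y_2) = (33·33 + 272·2·2, 33·2 + 2·33) = (2177, 132)
(x_3, y_3) = (33·2177 + 272·2·132, 33·132 + 2·2177) = (143649, 8710)

33 2
2177 132
143649 8710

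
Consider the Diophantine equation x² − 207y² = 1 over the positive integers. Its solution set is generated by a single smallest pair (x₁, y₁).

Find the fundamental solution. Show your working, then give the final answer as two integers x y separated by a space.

√207 = [14; 2,1,1,2,1,1,2,28, …], period ℓ=8 (even) → k=7
step 0: (14, 1)  from 14·(1,0) + (0,1)
step 1: (29, 2)  from 2·(14,1) + (1,0)
step 2: (43, 3)  from 1·(29,2) + (14,1)
step 3: (72, 5)  from 1·(43,3) + (29,2)
step 4: (187, 13)  from 2·(72,5) + (43,3)
…
step 6: (446, 31)  from 1·(259,18) + (187,13)
step 7: (1151, 80)  from 2·(446,31) + (259,18)
(x₁, y₁) = (1151, 80);  1151² − 207·80² = 1 ✓

1151 80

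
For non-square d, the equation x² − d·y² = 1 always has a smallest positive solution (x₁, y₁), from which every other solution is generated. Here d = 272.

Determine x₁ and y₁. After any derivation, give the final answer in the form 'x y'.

√272 → a₀=16, period (2,32); ℓ=2 even so k=1
step 0: (16, 1)  from 16·(1,0) + (0,1)
step 1: (33, 2)  from 2·(16,1) + (1,0)
(x₁, y₁) = (33, 2);  33² − 272·2² = 1 ✓

33 2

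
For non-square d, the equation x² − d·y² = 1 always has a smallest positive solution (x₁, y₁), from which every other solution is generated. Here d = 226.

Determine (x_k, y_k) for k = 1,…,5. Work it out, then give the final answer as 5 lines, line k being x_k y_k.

√226 = [15; 30, …], period ℓ=1 (odd) → k=1
a_0=15:  p_0=15·1+0=15,  q_0=15·0+1=1
a_1=30:  p_1=30·15+1=451,  q_1=30·1+0=30
fundamental: x₁=451, y₁=30  (since 203401 − 226·900 = 1)
(x_2, y_2) = (451·451 + 226·30·30, 451·30 + 30·451) = (406801, 27060)
(x_3, y_3) = (451·406801 + 226·30·27060, 451·27060 + 30·406801) = (366934051, 24408090)
(x_4, y_4) = (451·366934051 + 226·30·24408090, 451·24408090 + 30·366934051) = (330974107201, 22016070120)
(x_5, y_5) = (451·330974107201 + 226·30·22016070120, 451·22016070120 + 30·330974107201) = (298538277761251, 19858470840150)

451 30
406801 27060
366934051 24408090
330974107201 22016070120
298538277761251 19858470840150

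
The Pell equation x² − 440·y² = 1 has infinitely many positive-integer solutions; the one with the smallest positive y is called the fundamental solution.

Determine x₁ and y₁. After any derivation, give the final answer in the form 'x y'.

[20; 1,40] for √440; ℓ=2 ⇒ convergent index 1
a_0=20:  p_0=20·1+0=20,  q_0=20·0+1=1
a_1=1:  p_1=1·20+1=21,  q_1=1·1+0=1
→ (21, 1).  Check: 21²=441, 440·1²=440, difference 1.

21 1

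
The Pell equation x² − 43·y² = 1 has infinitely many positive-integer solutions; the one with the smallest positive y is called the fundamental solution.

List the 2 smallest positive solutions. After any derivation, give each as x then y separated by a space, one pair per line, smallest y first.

3482 531
24248647 3697884

√43 = [6; 1,1,3,1,5,1,3,1,1,12, …], period ℓ=10 (even) → k=9
step 0: (6, 1)  from 6·(1,0) + (0,1)
step 1: (7, 1)  from 1·(6,1) + (1,0)
step 2: (13, 2)  from 1·(7,1) + (6,1)
step 3: (46, 7)  from 3·(13,2) + (7,1)
step 4: (59, 9)  from 1·(46,7) + (13,2)
step 5: (341, 52)  from 5·(59,9) + (46,7)
…
step 7: (1541, 235)  from 3·(400,61) + (341,52)
step 8: (1941, 296)  from 1·(1541,235) + (400,61)
step 9: (3482, 531)  from 1·(1941,296) + (1541,235)
→ (3482, 531).  Check: 3482²=12124324, 43·531²=12124323, difference 1.
k=2:  x_2 = 3482·3482+43·531·531 = 24248647,  y_2 = 3482·531+531·3482 = 3697884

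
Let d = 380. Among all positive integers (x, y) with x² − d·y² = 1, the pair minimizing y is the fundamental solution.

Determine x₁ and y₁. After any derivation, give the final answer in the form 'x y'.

√380 = [19; 2,38, …], period ℓ=2 (even) → k=1
i=0: a=19 ⇒ p=19, q=1
i=1: a=2 ⇒ p=39, q=2
fundamental: x₁=39, y₁=2  (since 1521 − 380·4 = 1)

39 2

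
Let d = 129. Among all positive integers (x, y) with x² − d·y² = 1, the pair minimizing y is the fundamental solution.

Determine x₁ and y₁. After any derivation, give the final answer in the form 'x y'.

16855 1484

√129 → a₀=11, period (2,1,3,1,6,1,3,1,2,22); ℓ=10 even so k=9
k=0  a_k=11  p_k/q_k = 11/1
k=1  a_k=2  p_k/q_k = 23/2
k=2  a_k=1  p_k/q_k = 34/3
k=3  a_k=3  p_k/q_k = 125/11
k=4  a_k=1  p_k/q_k = 159/14
k=5  a_k=6  p_k/q_k = 1079/95
…
k=7  a_k=3  p_k/q_k = 4793/422
k=8  a_k=1  p_k/q_k = 6031/531
k=9  a_k=2  p_k/q_k = 16855/1484
(x₁, y₁) = (16855, 1484);  16855² − 129·1484² = 1 ✓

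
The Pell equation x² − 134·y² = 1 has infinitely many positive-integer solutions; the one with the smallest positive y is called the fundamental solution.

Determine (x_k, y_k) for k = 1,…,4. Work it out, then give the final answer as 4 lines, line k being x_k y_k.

d=134: √d = [11; 1,1,2,1,3,…,1,1,22] (ℓ=14, even), read p_13/q_13
k=0  a_k=11  p_k/q_k = 11/1
k=1  a_k=1  p_k/q_k = 12/1
…
k=4  a_k=1  p_k/q_k = 81/7
…
k=6  a_k=1  p_k/q_k = 382/33
…
k=8  a_k=1  p_k/q_k = 4503/389
…
k=11  a_k=2  p_k/q_k = 61896/5347
k=12  a_k=1  p_k/q_k = 84029/7259
k=13  a_k=1  p_k/q_k = 145925/12606
(x₁, y₁) = (145925, 12606);  145925² − 134·12606² = 1 ✓
(x_2, y_2) = (145925·145925 + 134·12606·12606, 145925·12606 + 12606·145925) = (42588211249, 3679061100)
(x_3, y_3) = (145925·42588211249 + 134·12606·3679061100, 145925·3679061100 + 12606·42588211249) = (12429369452874725, 1073733982022394)
(x_4, y_4) = (145925·12429369452874725 + 134·12606·1073733982022394, 145925·1073733982022394 + 12606·12429369452874725) = (3627511474778900280001, 313369262649556627800)

145925 12606
42588211249 3679061100
12429369452874725 1073733982022394
3627511474778900280001 313369262649556627800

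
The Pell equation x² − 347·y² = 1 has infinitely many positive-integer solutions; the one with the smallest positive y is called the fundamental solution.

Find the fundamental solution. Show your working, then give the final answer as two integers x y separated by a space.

641602 34443

[18; 1,1,1,2,4,…,1,1,36] for √347; ℓ=14 ⇒ convergent index 13
step 0: (18, 1)  from 18·(1,0) + (0,1)
step 1: (19, 1)  from 1·(18,1) + (1,0)
…
step 9: (74549, 4002)  from 4·(15070,809) + (14269,766)
…
step 11: (238717, 12815)  from 1·(164168,8813) + (74549,4002)
step 12: (402885, 21628)  from 1·(238717,12815) + (164168,8813)
step 13: (641602, 34443)  from 1·(402885,21628) + (238717,12815)
→ (641602, 34443).  Check: 641602²=411653126404, 347·34443²=411653126403, difference 1.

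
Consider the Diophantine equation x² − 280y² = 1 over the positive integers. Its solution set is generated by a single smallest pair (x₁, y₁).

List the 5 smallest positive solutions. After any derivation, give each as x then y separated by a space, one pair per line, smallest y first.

√280 → a₀=16, period (1,2,1,2,1,32); ℓ=6 even so k=5
i=0: a=16 ⇒ p=16, q=1
i=1: a=1 ⇒ p=17, q=1
…
i=3: a=1 ⇒ p=67, q=4
i=4: a=2 ⇒ p=184, q=11
i=5: a=1 ⇒ p=251, q=15
→ (251, 15).  Check: 251²=63001, 280·15²=63000, difference 1.
k=2:  x_2 = 251·251+280·15·15 = 126001,  y_2 = 251·15+15·251 = 7530
k=3:  x_3 = 251·126001+280·15·7530 = 63252251,  y_3 = 251·7530+15·126001 = 3780045
k=4:  x_4 = 251·63252251+280·15·3780045 = 31752504001,  y_4 = 251·3780045+15·63252251 = 1897575060
k=5:  x_5 = 251·31752504001+280·15·1897575060 = 15939693756251,  y_5 = 251·1897575060+15·31752504001 = 952578900075

251 15
126001 7530
63252251 3780045
31752504001 1897575060
15939693756251 952578900075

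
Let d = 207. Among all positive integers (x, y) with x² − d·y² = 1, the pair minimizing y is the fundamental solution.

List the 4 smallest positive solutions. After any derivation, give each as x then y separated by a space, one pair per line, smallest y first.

√207 → a₀=14, period (2,1,1,2,1,1,2,28); ℓ=8 even so k=7
k=0  a_k=14  p_k/q_k = 14/1
…
k=3  a_k=1  p_k/q_k = 72/5
…
k=6  a_k=1  p_k/q_k = 446/31
k=7  a_k=2  p_k/q_k = 1151/80
→ (1151, 80).  Check: 1151²=1324801, 207·80²=1324800, difference 1.
k=2:  x_2 = 1151·1151+207·80·80 = 2649601,  y_2 = 1151·80+80·1151 = 184160
k=3:  x_3 = 1151·2649601+207·80·184160 = 6099380351,  y_3 = 1151·184160+80·2649601 = 423936240
k=4:  x_4 = 1151·6099380351+207·80·423936240 = 14040770918401,  y_4 = 1151·423936240+80·6099380351 = 975901040320

1151 80
2649601 184160
6099380351 423936240
14040770918401 975901040320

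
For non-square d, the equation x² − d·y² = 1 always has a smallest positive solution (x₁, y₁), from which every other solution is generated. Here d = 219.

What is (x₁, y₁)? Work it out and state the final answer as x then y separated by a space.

74 5

√219 → a₀=14, period (1,3,1,28); ℓ=4 even so k=3
i=0: a=14 ⇒ p=14, q=1
…
i=2: a=3 ⇒ p=59, q=4
i=3: a=1 ⇒ p=74, q=5
fundamental: x₁=74, y₁=5  (since 5476 − 219·25 = 1)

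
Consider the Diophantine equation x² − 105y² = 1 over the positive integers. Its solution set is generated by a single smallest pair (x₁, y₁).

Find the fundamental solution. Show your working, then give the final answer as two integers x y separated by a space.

d=105: √d = [10; 4,20] (ℓ=2, even), read p_1/q_1
k=0  a_k=10  p_k/q_k = 10/1
k=1  a_k=4  p_k/q_k = 41/4
→ (41, 4).  Check: 41²=1681, 105·4²=1680, difference 1.

41 4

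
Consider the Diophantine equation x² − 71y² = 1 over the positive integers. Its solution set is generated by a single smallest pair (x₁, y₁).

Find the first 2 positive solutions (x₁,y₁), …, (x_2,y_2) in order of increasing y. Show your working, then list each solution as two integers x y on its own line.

√71 → a₀=8, period (2,2,1,7,1,2,2,16); ℓ=8 even so k=7
i=0: a=8 ⇒ p=8, q=1
i=1: a=2 ⇒ p=17, q=2
i=2: a=2 ⇒ p=42, q=5
i=3: a=1 ⇒ p=59, q=7
i=4: a=7 ⇒ p=455, q=54
i=5: a=1 ⇒ p=514, q=61
i=6: a=2 ⇒ p=1483, q=176
i=7: a=2 ⇒ p=3480, q=413
fundamental: x₁=3480, y₁=413  (since 12110400 − 71·170569 = 1)
(3480+413√71)^2 = 24220799 + 2874480√71

3480 413
24220799 2874480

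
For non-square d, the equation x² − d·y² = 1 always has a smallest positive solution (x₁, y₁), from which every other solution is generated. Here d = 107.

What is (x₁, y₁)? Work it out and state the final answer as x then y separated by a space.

962 93

d=107: √d = [10; 2,1,9,1,2,20] (ℓ=6, even), read p_5/q_5
a_0=10:  p_0=10·1+0=10,  q_0=10·0+1=1
a_1=2:  p_1=2·10+1=21,  q_1=2·1+0=2
a_2=1:  p_2=1·21+10=31,  q_2=1·2+1=3
…
a_4=1:  p_4=1·300+31=331,  q_4=1·29+3=32
a_5=2:  p_5=2·331+300=962,  q_5=2·32+29=93
fundamental: x₁=962, y₁=93  (since 925444 − 107·8649 = 1)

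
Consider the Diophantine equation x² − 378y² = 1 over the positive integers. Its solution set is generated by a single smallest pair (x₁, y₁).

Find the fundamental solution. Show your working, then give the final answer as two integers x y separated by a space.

√378 → a₀=19, period (2,3,1,4,1,3,2,38); ℓ=8 even so k=7
k=0  a_k=19  p_k/q_k = 19/1
k=1  a_k=2  p_k/q_k = 39/2
…
k=3  a_k=1  p_k/q_k = 175/9
k=4  a_k=4  p_k/q_k = 836/43
k=5  a_k=1  p_k/q_k = 1011/52
k=6  a_k=3  p_k/q_k = 3869/199
k=7  a_k=2  p_k/q_k = 8749/450
→ (8749, 450).  Check: 8749²=76545001, 378·450²=76545000, difference 1.

8749 450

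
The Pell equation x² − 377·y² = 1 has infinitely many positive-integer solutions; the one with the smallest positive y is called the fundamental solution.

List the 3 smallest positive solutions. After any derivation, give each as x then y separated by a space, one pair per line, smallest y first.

233 12
108577 5592
50596649 2605860

[19; 2,2,2,38] for √377; ℓ=4 ⇒ convergent index 3
i=0: a=19 ⇒ p=19, q=1
i=1: a=2 ⇒ p=39, q=2
i=2: a=2 ⇒ p=97, q=5
i=3: a=2 ⇒ p=233, q=12
fundamental: x₁=233, y₁=12  (since 54289 − 377·144 = 1)
k=2:  x_2 = 233·233+377·12·12 = 108577,  y_2 = 233·12+12·233 = 5592
k=3:  x_3 = 233·108577+377·12·5592 = 50596649,  y_3 = 233·5592+12·108577 = 2605860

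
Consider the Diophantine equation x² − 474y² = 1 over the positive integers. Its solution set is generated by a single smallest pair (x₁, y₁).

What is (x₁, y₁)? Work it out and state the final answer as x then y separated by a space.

[21; 1,3,2,1,1,…,3,1,42] for √474; ℓ=14 ⇒ convergent index 13
a_0=21:  p_0=21·1+0=21,  q_0=21·0+1=1
…
a_2=3:  p_2=3·22+21=87,  q_2=3·1+1=4
a_3=2:  p_3=2·87+22=196,  q_3=2·4+1=9
a_4=1:  p_4=1·196+87=283,  q_4=1·9+4=13
…
a_6=1:  p_6=1·479+283=762,  q_6=1·22+13=35
a_7=6:  p_7=6·762+479=5051,  q_7=6·35+22=232
a_8=1:  p_8=1·5051+762=5813,  q_8=1·232+35=267
…
a_10=1:  p_10=1·10864+5813=16677,  q_10=1·499+267=766
…
a_12=3:  p_12=3·44218+16677=149331,  q_12=3·2031+766=6859
a_13=1:  p_13=1·149331+44218=193549,  q_13=1·6859+2031=8890
→ (193549, 8890).  Check: 193549²=37461215401, 474·8890²=37461215400, difference 1.

193549 8890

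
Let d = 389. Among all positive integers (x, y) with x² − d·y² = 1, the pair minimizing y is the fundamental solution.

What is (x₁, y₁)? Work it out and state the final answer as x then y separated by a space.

[19; 1,2,1,1,1,1,2,1,38] for √389; ℓ=9 ⇒ convergent index 17
a_0=19:  p_0=19·1+0=19,  q_0=19·0+1=1
a_1=1:  p_1=1·19+1=20,  q_1=1·1+0=1
…
a_4=1:  p_4=1·79+59=138,  q_4=1·4+3=7
a_5=1:  p_5=1·138+79=217,  q_5=1·7+4=11
a_6=1:  p_6=1·217+138=355,  q_6=1·11+7=18
a_7=2:  p_7=2·355+217=927,  q_7=2·18+11=47
…
a_11=2:  p_11=2·50925+49643=151493,  q_11=2·2582+2517=7681
a_12=1:  p_12=1·151493+50925=202418,  q_12=1·7681+2582=10263
…
a_14=1:  p_14=1·353911+202418=556329,  q_14=1·17944+10263=28207
a_15=1:  p_15=1·556329+353911=910240,  q_15=1·28207+17944=46151
a_16=2:  p_16=2·910240+556329=2376809,  q_16=2·46151+28207=120509
a_17=1:  p_17=1·2376809+910240=3287049,  q_17=1·120509+46151=166660
fundamental: x₁=3287049, y₁=166660  (since 10804691128401 − 389·27775555600 = 1)

3287049 166660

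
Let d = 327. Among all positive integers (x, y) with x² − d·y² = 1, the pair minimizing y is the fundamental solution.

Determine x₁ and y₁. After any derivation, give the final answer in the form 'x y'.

√327 → a₀=18, period (12,36); ℓ=2 even so k=1
k=0  a_k=18  p_k/q_k = 18/1
k=1  a_k=12  p_k/q_k = 217/12
(x₁, y₁) = (217, 12);  217² − 327·12² = 1 ✓

217 12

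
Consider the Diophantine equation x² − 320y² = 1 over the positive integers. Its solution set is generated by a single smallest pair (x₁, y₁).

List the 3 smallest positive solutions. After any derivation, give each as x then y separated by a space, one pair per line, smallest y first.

161 9
51841 2898
16692641 933147

[17; 1,7,1,34] for √320; ℓ=4 ⇒ convergent index 3
step 0: (17, 1)  from 17·(1,0) + (0,1)
step 1: (18, 1)  from 1·(17,1) + (1,0)
step 2: (143, 8)  from 7·(18,1) + (17,1)
step 3: (161, 9)  from 1·(143,8) + (18,1)
→ (161, 9).  Check: 161²=25921, 320·9²=25920, difference 1.
n=2: (161,9)∘(161,9) = (161·161+320·9·9, 161·9+9·161) = (51841,2898)
n=3: (51841,2898)∘(161,9) = (161·51841+320·9·2898, 161·2898+9·51841) = (16692641,933147)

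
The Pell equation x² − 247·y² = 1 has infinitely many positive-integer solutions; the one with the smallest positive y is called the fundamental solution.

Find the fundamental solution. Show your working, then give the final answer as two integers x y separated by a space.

85292 5427

d=247: √d = [15; 1,2,1,1,9,1,9,1,1,2,1,30] (ℓ=12, even), read p_11/q_11
step 0: (15, 1)  from 15·(1,0) + (0,1)
step 1: (16, 1)  from 1·(15,1) + (1,0)
step 2: (47, 3)  from 2·(16,1) + (15,1)
…
step 5: (1053, 67)  from 9·(110,7) + (63,4)
step 6: (1163, 74)  from 1·(1053,67) + (110,7)
…
step 8: (12683, 807)  from 1·(11520,733) + (1163,74)
step 9: (24203, 1540)  from 1·(12683,807) + (11520,733)
step 10: (61089, 3887)  from 2·(24203,1540) + (12683,807)
step 11: (85292, 5427)  from 1·(61089,3887) + (24203,1540)
(x₁, y₁) = (85292, 5427);  85292² − 247·5427² = 1 ✓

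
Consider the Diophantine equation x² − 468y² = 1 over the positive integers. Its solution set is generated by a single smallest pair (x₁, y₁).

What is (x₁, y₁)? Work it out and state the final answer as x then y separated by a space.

[21; 1,1,1,2,1,1,1,42] for √468; ℓ=8 ⇒ convergent index 7
i=0: a=21 ⇒ p=21, q=1
i=1: a=1 ⇒ p=22, q=1
i=2: a=1 ⇒ p=43, q=2
…
i=4: a=2 ⇒ p=173, q=8
i=5: a=1 ⇒ p=238, q=11
i=6: a=1 ⇒ p=411, q=19
i=7: a=1 ⇒ p=649, q=30
→ (649, 30).  Check: 649²=421201, 468·30²=421200, difference 1.

649 30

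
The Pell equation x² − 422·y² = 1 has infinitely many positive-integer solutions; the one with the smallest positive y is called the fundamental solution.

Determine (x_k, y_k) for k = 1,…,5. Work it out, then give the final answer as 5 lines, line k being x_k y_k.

[20; 1,1,5,2,1,…,1,1,40] for √422; ℓ=14 ⇒ convergent index 13
a_0=20:  p_0=20·1+0=20,  q_0=20·0+1=1
…
a_4=2:  p_4=2·226+41=493,  q_4=2·11+2=24
…
a_6=3:  p_6=3·719+493=2650,  q_6=3·35+24=129
…
a_8=3:  p_8=3·53719+2650=163807,  q_8=3·2615+129=7974
a_9=1:  p_9=1·163807+53719=217526,  q_9=1·7974+2615=10589
…
a_11=5:  p_11=5·598859+217526=3211821,  q_11=5·29152+10589=156349
a_12=1:  p_12=1·3211821+598859=3810680,  q_12=1·156349+29152=185501
a_13=1:  p_13=1·3810680+3211821=7022501,  q_13=1·185501+156349=341850
fundamental: x₁=7022501, y₁=341850  (since 49315520295001 − 422·116861422500 = 1)
n=2: (7022501,341850)∘(7022501,341850) = (7022501·7022501+422·341850·341850, 7022501·341850+341850·7022501) = (98631040590001,4801283933700)
n=3: (98631040590001,4801283933700)∘(7022501,341850) = (7022501·98631040590001+422·341850·4801283933700, 7022501·4801283933700+341850·98631040590001) = (1385273162348638202501,67434042451384025550)
n=4: (1385273162348638202501,67434042451384025550)∘(7022501,341850) = (7022501·1385273162348638202501+422·341850·67434042451384025550, 7022501·67434042451384025550+341850·1385273162348638202501) = (19456164335732849620362360001,947111261097768740333867400)
n=5: (19456164335732849620362360001,947111261097768740333867400)∘(7022501,341850) = (7022501·19456164335732849620362360001+422·341850·947111261097768740333867400, 7022501·947111261097768740333867400+341850·19456164335732849620362360001) = (273261867007695159110526238300562501,13302179556340616719484196916709250)

7022501 341850
98631040590001 4801283933700
1385273162348638202501 67434042451384025550
19456164335732849620362360001 947111261097768740333867400
273261867007695159110526238300562501 13302179556340616719484196916709250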